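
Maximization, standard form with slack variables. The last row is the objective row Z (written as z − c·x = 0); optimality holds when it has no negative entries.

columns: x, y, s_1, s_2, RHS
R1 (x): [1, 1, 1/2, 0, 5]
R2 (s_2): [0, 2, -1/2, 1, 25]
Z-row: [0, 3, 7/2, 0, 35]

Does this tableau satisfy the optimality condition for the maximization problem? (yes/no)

yes

Every Z-row coefficient is ≥ 0, so the tableau is optimal.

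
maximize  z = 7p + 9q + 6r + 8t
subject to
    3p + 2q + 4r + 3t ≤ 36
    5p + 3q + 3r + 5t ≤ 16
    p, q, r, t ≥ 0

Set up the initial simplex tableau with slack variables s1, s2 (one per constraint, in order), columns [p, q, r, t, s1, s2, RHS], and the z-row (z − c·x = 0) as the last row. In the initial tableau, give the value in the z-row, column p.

-7

The z-row carries the negated objective coefficients: the p entry is -7.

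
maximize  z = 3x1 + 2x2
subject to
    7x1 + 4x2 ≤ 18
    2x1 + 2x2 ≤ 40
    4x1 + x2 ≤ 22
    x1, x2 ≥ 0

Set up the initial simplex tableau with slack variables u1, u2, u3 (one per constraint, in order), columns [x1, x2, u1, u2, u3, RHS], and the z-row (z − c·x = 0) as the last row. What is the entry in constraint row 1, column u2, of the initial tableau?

0

Slack u2 belongs to constraint 2; its column is the unit vector e_2, so the entry in row 1 is 0.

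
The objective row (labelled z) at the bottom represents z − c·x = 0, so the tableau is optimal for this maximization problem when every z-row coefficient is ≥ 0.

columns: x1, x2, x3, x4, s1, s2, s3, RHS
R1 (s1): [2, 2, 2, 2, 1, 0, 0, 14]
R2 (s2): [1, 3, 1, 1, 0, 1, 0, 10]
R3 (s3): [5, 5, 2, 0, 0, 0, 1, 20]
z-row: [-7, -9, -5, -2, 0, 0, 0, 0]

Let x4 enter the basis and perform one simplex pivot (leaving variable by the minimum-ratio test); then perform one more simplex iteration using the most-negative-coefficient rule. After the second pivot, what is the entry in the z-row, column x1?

Ratio test on column x4 — row 1: 14/2 = 7; row 2: 10/1 = 10; row 3: entry 0 ≤ 0. Minimum is 7 at row 1 (s1 leaves); pivot element 2.
Divide row 1 by 2; eliminate column x4 from the other rows.
Second iteration: most negative z-row entry is -7 in column x2, so x2 enters.
Ratio test on column x2 — row 1: 7/1 = 7; row 2: 3/2 = 3/2; row 3: 20/5 = 4. Minimum is 3/2 at row 2 (s2 leaves); pivot element 2.
Divide row 2 by 2; eliminate column x2 from the other rows.
After both pivots, the entry at the z-row, column x1 is -5.

-5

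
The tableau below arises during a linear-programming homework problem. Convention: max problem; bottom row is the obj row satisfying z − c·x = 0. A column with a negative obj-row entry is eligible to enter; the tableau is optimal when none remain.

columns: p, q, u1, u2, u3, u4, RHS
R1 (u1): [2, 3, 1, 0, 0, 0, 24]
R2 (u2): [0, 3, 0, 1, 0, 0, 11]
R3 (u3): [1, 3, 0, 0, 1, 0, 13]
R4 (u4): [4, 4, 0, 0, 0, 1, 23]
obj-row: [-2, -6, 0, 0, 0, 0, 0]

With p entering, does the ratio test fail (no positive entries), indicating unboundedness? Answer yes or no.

no

Column p has positive entries in row(s) 1, 3, 4, so the ratio test bounds it — not unbounded.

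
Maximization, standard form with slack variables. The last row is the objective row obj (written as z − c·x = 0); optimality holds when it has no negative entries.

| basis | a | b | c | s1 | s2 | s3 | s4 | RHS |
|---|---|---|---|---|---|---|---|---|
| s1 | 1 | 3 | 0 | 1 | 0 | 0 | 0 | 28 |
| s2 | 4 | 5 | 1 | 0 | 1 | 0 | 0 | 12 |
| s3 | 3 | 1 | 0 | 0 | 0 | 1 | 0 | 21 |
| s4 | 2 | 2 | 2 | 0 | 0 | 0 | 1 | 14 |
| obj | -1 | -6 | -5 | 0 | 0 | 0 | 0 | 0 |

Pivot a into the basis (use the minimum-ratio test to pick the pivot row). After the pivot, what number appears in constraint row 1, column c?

Ratio test on column a — row 1: 28/1 = 28; row 2: 12/4 = 3; row 3: 21/3 = 7; row 4: 14/2 = 7. Minimum is 3 at row 2 (s2 leaves); pivot element 4.
Divide row 2 by 4; eliminate column a from the other rows.
Row 1 update in column c: 0 − 1·(1/4) = -1/4.

-1/4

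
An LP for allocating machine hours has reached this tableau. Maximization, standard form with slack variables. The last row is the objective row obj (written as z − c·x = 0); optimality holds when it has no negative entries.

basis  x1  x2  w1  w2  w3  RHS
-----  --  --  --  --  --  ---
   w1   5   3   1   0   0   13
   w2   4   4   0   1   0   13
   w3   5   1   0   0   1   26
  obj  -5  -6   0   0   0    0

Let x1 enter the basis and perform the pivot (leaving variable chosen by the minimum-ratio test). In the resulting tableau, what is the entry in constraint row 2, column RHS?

Ratio test on column x1 — row 1: 13/5 = 13/5; row 2: 13/4 = 13/4; row 3: 26/5 = 26/5. Minimum is 13/5 at row 1 (w1 leaves); pivot element 5.
Divide row 1 by 5; eliminate column x1 from the other rows.
Row 2 update in column RHS: 13 − 4·(13/5) = 13/5.

13/5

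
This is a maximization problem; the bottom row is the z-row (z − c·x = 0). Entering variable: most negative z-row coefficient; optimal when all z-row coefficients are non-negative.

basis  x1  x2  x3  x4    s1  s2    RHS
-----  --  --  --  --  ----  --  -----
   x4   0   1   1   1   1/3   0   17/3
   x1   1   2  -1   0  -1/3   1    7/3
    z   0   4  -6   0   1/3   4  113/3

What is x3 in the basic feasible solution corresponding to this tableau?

x3 is not in the basis, so in the current basic feasible solution x3 = 0.

0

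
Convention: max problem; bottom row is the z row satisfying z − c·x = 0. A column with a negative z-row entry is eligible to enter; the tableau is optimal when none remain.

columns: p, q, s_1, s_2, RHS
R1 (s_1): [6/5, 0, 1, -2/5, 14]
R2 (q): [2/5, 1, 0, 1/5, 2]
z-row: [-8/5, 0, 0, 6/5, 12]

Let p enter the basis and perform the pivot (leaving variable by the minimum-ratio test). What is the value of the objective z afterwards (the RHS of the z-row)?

20

Ratio test on column p — row 1: 14/(6/5) = 35/3; row 2: 2/(2/5) = 5. Minimum is 5 at row 2 (q leaves); pivot element 2/5.
Pivot on row 2; the z-row RHS becomes 12 − (-8/5)·5 = 20.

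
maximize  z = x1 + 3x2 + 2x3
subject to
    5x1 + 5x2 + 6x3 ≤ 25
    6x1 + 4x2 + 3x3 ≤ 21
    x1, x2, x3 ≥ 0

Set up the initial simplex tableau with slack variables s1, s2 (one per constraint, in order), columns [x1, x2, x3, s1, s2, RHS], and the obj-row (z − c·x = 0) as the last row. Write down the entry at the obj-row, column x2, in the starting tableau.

-3

The obj-row carries the negated objective coefficients: the x2 entry is -3.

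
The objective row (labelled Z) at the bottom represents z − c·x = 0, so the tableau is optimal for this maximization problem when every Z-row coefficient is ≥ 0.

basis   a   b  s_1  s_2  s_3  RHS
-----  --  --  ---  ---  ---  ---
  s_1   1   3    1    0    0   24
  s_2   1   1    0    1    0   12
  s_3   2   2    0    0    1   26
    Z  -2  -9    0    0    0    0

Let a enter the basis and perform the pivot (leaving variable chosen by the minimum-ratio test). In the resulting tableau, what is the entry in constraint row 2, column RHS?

12

Ratio test on column a — row 1: 24/1 = 24; row 2: 12/1 = 12; row 3: 26/2 = 13. Minimum is 12 at row 2 (s_2 leaves); pivot element 1.
Divide row 2 by 1; eliminate column a from the other rows.
In the new row 2, the RHS entry is the old entry divided by the pivot: 12/1 = 12.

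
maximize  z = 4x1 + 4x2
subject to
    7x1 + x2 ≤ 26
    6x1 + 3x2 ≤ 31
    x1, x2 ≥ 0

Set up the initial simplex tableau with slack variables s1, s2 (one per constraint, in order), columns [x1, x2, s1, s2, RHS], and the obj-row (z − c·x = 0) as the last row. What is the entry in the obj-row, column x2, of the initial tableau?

The obj-row carries the negated objective coefficients: the x2 entry is -4.

-4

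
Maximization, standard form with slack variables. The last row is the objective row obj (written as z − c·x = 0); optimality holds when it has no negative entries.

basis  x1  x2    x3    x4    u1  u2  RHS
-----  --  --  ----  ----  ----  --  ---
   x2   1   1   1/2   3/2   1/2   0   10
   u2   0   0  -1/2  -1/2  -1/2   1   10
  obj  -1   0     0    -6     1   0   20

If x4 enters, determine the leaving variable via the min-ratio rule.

Column x4 entries and ratios — x2: 10/(3/2) = 20/3; u2: -1/2 ≤ 0, skip.
Smallest ratio is 20/3 in the row of x2, so x2 leaves.

x2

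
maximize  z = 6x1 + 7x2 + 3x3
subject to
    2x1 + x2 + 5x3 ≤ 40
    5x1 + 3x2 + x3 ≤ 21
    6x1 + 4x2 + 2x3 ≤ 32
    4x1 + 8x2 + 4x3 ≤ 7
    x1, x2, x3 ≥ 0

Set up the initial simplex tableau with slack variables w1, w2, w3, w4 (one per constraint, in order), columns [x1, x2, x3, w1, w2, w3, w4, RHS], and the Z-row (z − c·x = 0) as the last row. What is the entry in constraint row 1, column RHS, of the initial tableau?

40

The RHS of constraint 1 is b_1 = 40.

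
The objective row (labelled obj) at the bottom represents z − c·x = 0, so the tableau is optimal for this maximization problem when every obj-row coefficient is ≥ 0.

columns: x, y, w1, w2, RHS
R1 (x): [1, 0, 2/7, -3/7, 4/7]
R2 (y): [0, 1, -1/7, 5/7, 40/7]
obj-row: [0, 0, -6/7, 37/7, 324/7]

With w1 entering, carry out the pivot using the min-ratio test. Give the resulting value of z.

48

Ratio test on column w1 — row 1: (4/7)/(2/7) = 2; row 2: entry -1/7 ≤ 0. Minimum is 2 at row 1 (x leaves); pivot element 2/7.
Pivot on row 1; the obj-row RHS becomes 324/7 − (-6/7)·2 = 48.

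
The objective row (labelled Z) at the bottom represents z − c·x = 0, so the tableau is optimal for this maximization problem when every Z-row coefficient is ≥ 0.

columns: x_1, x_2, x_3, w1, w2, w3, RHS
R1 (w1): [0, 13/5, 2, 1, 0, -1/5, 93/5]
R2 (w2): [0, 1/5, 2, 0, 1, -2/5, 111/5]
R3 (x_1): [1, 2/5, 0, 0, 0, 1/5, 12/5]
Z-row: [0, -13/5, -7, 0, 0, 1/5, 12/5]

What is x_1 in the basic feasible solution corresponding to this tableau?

12/5

x_1 is basic (row 3); its value is the RHS of that row, 12/5.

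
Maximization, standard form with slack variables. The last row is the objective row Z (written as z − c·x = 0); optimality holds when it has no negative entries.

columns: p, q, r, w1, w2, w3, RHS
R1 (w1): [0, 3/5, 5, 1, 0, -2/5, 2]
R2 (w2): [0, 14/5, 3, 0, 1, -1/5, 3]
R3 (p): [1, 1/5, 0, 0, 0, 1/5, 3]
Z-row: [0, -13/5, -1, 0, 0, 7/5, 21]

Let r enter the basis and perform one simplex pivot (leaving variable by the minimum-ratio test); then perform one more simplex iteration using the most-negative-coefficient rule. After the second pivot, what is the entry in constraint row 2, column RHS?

45/61

Ratio test on column r — row 1: 2/5 = 2/5; row 2: 3/3 = 1; row 3: entry 0 ≤ 0. Minimum is 2/5 at row 1 (w1 leaves); pivot element 5.
Divide row 1 by 5; eliminate column r from the other rows.
Second iteration: most negative Z-row entry is -62/25 in column q, so q enters.
Ratio test on column q — row 1: (2/5)/(3/25) = 10/3; row 2: (9/5)/(61/25) = 45/61; row 3: 3/(1/5) = 15. Minimum is 45/61 at row 2 (w2 leaves); pivot element 61/25.
Divide row 2 by 61/25; eliminate column q from the other rows.
After both pivots, the entry at constraint row 2, column RHS is 45/61.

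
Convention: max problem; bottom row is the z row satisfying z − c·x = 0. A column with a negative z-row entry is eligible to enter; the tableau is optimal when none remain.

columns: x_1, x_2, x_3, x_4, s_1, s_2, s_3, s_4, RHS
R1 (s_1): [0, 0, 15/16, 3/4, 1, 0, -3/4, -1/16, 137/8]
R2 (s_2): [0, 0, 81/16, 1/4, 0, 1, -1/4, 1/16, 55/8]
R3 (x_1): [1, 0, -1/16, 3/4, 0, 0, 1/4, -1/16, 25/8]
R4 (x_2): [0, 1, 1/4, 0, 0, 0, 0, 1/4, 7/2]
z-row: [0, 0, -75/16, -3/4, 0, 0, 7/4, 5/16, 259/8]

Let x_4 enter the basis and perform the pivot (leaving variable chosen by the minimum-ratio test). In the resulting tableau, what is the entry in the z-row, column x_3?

Ratio test on column x_4 — row 1: (137/8)/(3/4) = 137/6; row 2: (55/8)/(1/4) = 55/2; row 3: (25/8)/(3/4) = 25/6; row 4: entry 0 ≤ 0. Minimum is 25/6 at row 3 (x_1 leaves); pivot element 3/4.
Divide row 3 by 3/4; eliminate column x_4 from the other rows.
z-row update in column x_3: -75/16 − (-3/4)·(-1/12) = -19/4.

-19/4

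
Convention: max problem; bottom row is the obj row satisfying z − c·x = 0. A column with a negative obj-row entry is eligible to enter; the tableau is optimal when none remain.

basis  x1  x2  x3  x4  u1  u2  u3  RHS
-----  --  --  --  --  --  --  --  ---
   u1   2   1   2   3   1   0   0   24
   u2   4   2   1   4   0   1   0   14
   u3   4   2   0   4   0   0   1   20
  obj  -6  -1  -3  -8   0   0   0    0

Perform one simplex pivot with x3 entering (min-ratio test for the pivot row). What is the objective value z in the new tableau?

Ratio test on column x3 — row 1: 24/2 = 12; row 2: 14/1 = 14; row 3: entry 0 ≤ 0. Minimum is 12 at row 1 (u1 leaves); pivot element 2.
Pivot on row 1; the obj-row RHS becomes 0 − (-3)·12 = 36.

36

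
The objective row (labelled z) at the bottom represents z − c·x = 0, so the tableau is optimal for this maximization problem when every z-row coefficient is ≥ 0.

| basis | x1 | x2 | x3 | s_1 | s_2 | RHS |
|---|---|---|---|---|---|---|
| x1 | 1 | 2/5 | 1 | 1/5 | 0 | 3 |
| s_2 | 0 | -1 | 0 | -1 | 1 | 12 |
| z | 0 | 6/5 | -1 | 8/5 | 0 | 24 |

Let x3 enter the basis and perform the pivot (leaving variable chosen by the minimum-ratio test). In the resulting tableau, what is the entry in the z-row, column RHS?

Ratio test on column x3 — row 1: 3/1 = 3; row 2: entry 0 ≤ 0. Minimum is 3 at row 1 (x1 leaves); pivot element 1.
Divide row 1 by 1; eliminate column x3 from the other rows.
z-row update in column RHS: 24 − (-1)·3 = 27.

27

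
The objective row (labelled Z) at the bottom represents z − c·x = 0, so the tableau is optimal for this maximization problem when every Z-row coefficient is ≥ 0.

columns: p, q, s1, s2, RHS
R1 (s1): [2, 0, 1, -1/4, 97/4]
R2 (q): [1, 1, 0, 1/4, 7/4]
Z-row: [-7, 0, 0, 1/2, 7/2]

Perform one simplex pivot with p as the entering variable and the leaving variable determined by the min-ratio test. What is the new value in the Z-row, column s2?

9/4

Ratio test on column p — row 1: (97/4)/2 = 97/8; row 2: (7/4)/1 = 7/4. Minimum is 7/4 at row 2 (q leaves); pivot element 1.
Divide row 2 by 1; eliminate column p from the other rows.
Z-row update in column s2: 1/2 − (-7)·(1/4) = 9/4.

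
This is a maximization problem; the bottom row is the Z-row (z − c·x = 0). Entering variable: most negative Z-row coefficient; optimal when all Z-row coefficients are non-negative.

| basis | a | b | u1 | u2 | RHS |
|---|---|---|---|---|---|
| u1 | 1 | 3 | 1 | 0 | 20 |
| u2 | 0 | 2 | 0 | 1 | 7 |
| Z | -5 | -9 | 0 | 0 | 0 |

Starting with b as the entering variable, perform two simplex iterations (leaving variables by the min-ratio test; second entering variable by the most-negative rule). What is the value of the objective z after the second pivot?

Ratio test on column b — row 1: 20/3 = 20/3; row 2: 7/2 = 7/2. Minimum is 7/2 at row 2 (u2 leaves); pivot element 2.
Pivot on row 2; the Z-row RHS becomes 0 − (-9)·(7/2) = 63/2.
Next entering variable (most negative Z-row entry -5): a.
Ratio test on column a — row 1: (19/2)/1 = 19/2; row 2: entry 0 ≤ 0. Minimum is 19/2 at row 1 (u1 leaves); pivot element 1.
After the second pivot the Z-row RHS is 63/2 − (-5)·(19/2) = 79.

79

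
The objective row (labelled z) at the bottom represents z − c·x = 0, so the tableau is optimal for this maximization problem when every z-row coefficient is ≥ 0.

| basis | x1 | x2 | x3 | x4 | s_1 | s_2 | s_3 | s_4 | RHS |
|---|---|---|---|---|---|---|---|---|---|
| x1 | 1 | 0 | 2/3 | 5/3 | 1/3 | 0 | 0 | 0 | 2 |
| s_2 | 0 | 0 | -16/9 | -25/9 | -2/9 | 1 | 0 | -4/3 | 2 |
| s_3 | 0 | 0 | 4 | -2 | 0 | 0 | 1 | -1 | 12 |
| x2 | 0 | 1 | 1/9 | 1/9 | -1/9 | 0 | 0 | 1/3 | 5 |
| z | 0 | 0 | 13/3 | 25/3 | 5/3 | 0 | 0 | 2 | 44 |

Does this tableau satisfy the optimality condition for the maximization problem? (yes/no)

yes

Every z-row coefficient is ≥ 0, so the tableau is optimal.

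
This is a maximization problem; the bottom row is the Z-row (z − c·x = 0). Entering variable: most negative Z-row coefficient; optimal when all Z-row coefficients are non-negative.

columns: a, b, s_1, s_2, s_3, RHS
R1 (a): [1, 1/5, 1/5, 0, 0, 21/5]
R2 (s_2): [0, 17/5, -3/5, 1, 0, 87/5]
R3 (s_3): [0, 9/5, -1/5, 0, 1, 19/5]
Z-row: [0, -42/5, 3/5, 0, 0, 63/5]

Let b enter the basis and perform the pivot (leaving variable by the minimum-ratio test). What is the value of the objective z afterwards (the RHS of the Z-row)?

Ratio test on column b — row 1: (21/5)/(1/5) = 21; row 2: (87/5)/(17/5) = 87/17; row 3: (19/5)/(9/5) = 19/9. Minimum is 19/9 at row 3 (s_3 leaves); pivot element 9/5.
Pivot on row 3; the Z-row RHS becomes 63/5 − (-42/5)·(19/9) = 91/3.

91/3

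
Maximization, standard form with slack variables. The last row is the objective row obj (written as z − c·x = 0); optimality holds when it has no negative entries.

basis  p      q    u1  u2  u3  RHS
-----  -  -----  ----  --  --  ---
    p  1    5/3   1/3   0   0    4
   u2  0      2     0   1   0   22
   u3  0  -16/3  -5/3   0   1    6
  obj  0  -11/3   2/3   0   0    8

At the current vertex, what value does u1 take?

0

u1 is not in the basis, so in the current basic feasible solution u1 = 0.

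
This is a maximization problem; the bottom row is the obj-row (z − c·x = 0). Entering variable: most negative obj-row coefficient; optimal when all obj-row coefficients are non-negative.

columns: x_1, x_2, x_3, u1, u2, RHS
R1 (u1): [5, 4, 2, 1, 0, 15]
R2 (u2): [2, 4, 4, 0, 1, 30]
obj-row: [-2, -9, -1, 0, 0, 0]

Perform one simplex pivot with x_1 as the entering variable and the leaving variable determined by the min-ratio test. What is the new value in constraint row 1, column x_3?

2/5

Ratio test on column x_1 — row 1: 15/5 = 3; row 2: 30/2 = 15. Minimum is 3 at row 1 (u1 leaves); pivot element 5.
Divide row 1 by 5; eliminate column x_1 from the other rows.
In the new row 1, the x_3 entry is the old entry divided by the pivot: 2/5 = 2/5.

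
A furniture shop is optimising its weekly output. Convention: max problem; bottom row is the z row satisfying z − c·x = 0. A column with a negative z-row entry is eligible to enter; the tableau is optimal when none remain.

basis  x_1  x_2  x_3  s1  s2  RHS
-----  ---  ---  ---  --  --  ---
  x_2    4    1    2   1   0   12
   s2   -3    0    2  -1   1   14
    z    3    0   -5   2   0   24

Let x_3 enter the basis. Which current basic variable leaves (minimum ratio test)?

x_2

Column x_3 entries and ratios — x_2: 12/2 = 6; s2: 14/2 = 7.
Smallest ratio is 6 in the row of x_2, so x_2 leaves.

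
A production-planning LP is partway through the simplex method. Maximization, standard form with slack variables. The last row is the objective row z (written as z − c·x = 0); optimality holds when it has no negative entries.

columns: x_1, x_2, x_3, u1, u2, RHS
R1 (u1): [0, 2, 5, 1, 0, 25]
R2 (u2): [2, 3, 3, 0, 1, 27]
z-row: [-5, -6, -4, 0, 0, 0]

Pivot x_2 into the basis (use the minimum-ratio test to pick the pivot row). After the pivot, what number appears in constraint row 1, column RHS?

7

Ratio test on column x_2 — row 1: 25/2 = 25/2; row 2: 27/3 = 9. Minimum is 9 at row 2 (u2 leaves); pivot element 3.
Divide row 2 by 3; eliminate column x_2 from the other rows.
Row 1 update in column RHS: 25 − 2·9 = 7.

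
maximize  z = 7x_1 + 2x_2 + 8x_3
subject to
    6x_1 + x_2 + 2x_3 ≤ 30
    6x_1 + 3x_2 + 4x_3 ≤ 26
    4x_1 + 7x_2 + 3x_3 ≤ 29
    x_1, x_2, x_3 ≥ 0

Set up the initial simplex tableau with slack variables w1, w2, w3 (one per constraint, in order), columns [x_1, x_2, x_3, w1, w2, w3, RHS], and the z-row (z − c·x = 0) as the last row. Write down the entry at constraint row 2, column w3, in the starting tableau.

Slack w3 belongs to constraint 3; its column is the unit vector e_3, so the entry in row 2 is 0.

0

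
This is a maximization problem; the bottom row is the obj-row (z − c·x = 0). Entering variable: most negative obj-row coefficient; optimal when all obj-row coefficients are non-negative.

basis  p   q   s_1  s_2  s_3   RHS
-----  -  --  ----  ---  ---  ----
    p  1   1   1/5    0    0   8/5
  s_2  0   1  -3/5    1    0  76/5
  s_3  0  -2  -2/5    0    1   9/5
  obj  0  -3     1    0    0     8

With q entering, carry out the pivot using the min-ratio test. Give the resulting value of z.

Ratio test on column q — row 1: (8/5)/1 = 8/5; row 2: (76/5)/1 = 76/5; row 3: entry -2 ≤ 0. Minimum is 8/5 at row 1 (p leaves); pivot element 1.
Pivot on row 1; the obj-row RHS becomes 8 − (-3)·(8/5) = 64/5.

64/5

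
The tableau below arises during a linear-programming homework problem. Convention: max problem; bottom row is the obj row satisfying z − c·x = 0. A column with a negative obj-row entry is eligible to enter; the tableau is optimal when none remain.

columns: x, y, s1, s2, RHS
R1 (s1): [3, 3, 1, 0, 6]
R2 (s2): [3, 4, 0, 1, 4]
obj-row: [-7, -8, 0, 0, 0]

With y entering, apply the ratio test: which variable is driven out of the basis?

Column y entries and ratios — s1: 6/3 = 2; s2: 4/4 = 1.
Smallest ratio is 1 in the row of s2, so s2 leaves.

s2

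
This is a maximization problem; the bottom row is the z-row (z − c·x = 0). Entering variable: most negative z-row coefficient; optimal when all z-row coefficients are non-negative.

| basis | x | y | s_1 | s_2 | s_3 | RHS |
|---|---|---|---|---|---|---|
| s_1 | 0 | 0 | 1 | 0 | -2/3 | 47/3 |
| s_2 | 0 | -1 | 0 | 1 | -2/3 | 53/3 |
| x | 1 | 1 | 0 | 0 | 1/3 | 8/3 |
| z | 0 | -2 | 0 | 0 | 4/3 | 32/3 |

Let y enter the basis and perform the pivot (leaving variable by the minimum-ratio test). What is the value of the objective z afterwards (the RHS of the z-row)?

Ratio test on column y — row 1: entry 0 ≤ 0; row 2: entry -1 ≤ 0; row 3: (8/3)/1 = 8/3. Minimum is 8/3 at row 3 (x leaves); pivot element 1.
Pivot on row 3; the z-row RHS becomes 32/3 − (-2)·(8/3) = 16.

16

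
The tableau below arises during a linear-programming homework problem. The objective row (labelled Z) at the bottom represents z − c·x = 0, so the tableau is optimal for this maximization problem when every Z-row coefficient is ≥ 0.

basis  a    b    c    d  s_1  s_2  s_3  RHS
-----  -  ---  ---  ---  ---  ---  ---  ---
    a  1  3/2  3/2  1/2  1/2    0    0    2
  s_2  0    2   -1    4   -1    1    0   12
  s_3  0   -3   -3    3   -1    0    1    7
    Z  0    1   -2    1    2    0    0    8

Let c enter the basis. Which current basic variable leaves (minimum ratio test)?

a

Column c entries and ratios — a: 2/(3/2) = 4/3; s_2: -1 ≤ 0, skip; s_3: -3 ≤ 0, skip.
Smallest ratio is 4/3 in the row of a, so a leaves.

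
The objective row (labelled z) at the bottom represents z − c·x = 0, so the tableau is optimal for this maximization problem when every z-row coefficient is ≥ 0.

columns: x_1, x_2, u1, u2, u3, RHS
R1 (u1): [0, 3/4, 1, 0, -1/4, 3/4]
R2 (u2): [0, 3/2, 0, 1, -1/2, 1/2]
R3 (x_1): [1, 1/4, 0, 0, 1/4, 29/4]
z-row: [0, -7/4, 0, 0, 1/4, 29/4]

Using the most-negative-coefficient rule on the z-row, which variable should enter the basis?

Negative z-row entries: x_2: -7/4.
The most negative is -7/4 in column x_2, so x_2 enters.

x_2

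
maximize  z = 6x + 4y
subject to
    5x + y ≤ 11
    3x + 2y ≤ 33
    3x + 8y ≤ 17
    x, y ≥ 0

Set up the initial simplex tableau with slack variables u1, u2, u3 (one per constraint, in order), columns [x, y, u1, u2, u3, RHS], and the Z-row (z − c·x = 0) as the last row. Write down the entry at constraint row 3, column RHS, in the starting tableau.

The RHS of constraint 3 is b_3 = 17.

17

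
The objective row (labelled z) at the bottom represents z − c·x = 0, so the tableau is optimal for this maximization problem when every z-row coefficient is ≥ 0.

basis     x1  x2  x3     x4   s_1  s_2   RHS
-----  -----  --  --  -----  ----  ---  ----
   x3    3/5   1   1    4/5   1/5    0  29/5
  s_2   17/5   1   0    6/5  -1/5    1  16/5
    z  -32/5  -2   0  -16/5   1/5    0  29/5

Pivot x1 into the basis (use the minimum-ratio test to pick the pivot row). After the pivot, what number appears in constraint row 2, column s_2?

5/17

Ratio test on column x1 — row 1: (29/5)/(3/5) = 29/3; row 2: (16/5)/(17/5) = 16/17. Minimum is 16/17 at row 2 (s_2 leaves); pivot element 17/5.
Divide row 2 by 17/5; eliminate column x1 from the other rows.
In the new row 2, the s_2 entry is the old entry divided by the pivot: 1/(17/5) = 5/17.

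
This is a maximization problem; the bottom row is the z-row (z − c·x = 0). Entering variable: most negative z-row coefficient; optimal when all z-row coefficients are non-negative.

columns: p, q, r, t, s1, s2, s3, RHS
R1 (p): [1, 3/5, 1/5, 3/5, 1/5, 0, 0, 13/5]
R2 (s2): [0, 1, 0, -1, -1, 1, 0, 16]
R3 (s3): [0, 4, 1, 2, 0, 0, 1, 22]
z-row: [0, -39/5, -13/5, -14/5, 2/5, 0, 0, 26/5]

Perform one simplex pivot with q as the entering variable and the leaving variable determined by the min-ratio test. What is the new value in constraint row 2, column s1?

Ratio test on column q — row 1: (13/5)/(3/5) = 13/3; row 2: 16/1 = 16; row 3: 22/4 = 11/2. Minimum is 13/3 at row 1 (p leaves); pivot element 3/5.
Divide row 1 by 3/5; eliminate column q from the other rows.
Row 2 update in column s1: -1 − 1·(1/3) = -4/3.

-4/3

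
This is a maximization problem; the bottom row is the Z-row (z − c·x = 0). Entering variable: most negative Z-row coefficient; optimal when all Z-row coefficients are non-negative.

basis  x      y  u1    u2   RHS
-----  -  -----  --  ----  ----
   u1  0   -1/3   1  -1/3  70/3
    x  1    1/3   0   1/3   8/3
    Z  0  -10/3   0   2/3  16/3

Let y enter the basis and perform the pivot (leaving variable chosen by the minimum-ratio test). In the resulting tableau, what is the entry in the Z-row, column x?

10

Ratio test on column y — row 1: entry -1/3 ≤ 0; row 2: (8/3)/(1/3) = 8. Minimum is 8 at row 2 (x leaves); pivot element 1/3.
Divide row 2 by 1/3; eliminate column y from the other rows.
Z-row update in column x: 0 − (-10/3)·3 = 10.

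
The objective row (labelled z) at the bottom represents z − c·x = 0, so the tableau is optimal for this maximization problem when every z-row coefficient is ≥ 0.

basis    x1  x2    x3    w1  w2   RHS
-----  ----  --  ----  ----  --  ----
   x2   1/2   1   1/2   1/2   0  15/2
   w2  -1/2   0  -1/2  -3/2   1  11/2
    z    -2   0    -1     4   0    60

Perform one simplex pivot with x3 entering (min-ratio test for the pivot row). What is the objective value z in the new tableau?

75

Ratio test on column x3 — row 1: (15/2)/(1/2) = 15; row 2: entry -1/2 ≤ 0. Minimum is 15 at row 1 (x2 leaves); pivot element 1/2.
Pivot on row 1; the z-row RHS becomes 60 − (-1)·15 = 75.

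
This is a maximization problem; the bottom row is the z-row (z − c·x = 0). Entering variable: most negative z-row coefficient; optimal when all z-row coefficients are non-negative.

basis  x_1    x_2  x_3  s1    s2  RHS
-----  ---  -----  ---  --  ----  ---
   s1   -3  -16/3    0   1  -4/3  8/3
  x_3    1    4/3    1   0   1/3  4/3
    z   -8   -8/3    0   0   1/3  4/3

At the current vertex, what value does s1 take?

s1 is basic (row 1); its value is the RHS of that row, 8/3.

8/3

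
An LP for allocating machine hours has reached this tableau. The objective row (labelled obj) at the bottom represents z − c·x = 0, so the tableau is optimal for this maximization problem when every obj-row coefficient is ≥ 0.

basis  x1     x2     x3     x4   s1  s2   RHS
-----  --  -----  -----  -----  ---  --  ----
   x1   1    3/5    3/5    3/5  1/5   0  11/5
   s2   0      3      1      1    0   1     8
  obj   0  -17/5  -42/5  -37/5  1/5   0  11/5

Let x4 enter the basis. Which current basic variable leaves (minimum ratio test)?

Column x4 entries and ratios — x1: (11/5)/(3/5) = 11/3; s2: 8/1 = 8.
Smallest ratio is 11/3 in the row of x1, so x1 leaves.

x1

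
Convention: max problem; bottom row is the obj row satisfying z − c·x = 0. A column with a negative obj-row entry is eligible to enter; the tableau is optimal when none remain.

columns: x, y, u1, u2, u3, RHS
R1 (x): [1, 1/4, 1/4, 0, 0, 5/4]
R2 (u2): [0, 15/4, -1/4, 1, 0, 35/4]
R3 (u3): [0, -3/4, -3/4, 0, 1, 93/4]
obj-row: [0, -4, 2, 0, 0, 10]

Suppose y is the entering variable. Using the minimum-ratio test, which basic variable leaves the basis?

u2

Column y entries and ratios — x: (5/4)/(1/4) = 5; u2: (35/4)/(15/4) = 7/3; u3: -3/4 ≤ 0, skip.
Smallest ratio is 7/3 in the row of u2, so u2 leaves.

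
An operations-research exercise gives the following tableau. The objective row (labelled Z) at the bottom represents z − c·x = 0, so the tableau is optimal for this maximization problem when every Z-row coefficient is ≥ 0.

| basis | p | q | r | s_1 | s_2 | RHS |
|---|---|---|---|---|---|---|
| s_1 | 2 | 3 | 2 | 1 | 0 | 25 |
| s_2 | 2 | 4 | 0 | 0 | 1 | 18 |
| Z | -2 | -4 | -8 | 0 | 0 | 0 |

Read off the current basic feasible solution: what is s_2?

18

s_2 is basic (row 2); its value is the RHS of that row, 18.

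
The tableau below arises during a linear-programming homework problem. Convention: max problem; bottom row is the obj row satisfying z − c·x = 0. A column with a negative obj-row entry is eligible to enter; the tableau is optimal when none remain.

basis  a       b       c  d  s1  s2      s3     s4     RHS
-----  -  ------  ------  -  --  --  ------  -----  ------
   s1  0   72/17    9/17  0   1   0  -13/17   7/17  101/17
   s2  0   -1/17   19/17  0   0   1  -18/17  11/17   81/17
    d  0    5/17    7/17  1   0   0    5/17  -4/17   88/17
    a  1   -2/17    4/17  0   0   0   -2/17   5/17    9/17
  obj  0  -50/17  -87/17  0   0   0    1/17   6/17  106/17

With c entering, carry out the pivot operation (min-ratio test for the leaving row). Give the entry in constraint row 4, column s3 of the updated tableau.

Ratio test on column c — row 1: (101/17)/(9/17) = 101/9; row 2: (81/17)/(19/17) = 81/19; row 3: (88/17)/(7/17) = 88/7; row 4: (9/17)/(4/17) = 9/4. Minimum is 9/4 at row 4 (a leaves); pivot element 4/17.
Divide row 4 by 4/17; eliminate column c from the other rows.
In the new row 4, the s3 entry is the old entry divided by the pivot: (-2/17)/(4/17) = -1/2.

-1/2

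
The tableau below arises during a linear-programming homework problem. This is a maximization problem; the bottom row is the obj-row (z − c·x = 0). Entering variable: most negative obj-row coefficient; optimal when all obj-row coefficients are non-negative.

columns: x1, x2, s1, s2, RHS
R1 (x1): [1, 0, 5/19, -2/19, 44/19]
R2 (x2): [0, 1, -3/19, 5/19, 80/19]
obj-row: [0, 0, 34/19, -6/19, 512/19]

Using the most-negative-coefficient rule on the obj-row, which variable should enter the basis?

Negative obj-row entries: s2: -6/19.
The most negative is -6/19 in column s2, so s2 enters.

s2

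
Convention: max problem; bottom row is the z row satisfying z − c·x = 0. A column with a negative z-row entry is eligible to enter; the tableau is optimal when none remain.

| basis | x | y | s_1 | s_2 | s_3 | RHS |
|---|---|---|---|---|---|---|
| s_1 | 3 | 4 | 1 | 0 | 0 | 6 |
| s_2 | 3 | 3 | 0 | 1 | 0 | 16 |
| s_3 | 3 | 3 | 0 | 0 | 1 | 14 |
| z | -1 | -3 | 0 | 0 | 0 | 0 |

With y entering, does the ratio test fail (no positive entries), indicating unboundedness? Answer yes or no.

Column y has positive entries in row(s) 1, 2, 3, so the ratio test bounds it — not unbounded.

no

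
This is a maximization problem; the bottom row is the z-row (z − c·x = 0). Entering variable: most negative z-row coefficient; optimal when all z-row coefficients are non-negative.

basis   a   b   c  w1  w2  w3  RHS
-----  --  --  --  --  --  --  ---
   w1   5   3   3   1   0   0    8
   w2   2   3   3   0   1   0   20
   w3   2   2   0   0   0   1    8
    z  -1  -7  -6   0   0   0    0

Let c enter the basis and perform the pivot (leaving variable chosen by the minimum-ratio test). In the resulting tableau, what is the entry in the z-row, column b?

-1

Ratio test on column c — row 1: 8/3 = 8/3; row 2: 20/3 = 20/3; row 3: entry 0 ≤ 0. Minimum is 8/3 at row 1 (w1 leaves); pivot element 3.
Divide row 1 by 3; eliminate column c from the other rows.
z-row update in column b: -7 − (-6)·1 = -1.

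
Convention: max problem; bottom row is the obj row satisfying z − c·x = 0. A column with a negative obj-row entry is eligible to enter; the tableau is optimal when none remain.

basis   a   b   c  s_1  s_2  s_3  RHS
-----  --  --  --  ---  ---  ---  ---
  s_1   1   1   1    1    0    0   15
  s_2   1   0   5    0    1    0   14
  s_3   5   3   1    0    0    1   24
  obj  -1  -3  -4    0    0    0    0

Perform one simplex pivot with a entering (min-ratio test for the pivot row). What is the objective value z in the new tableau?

24/5

Ratio test on column a — row 1: 15/1 = 15; row 2: 14/1 = 14; row 3: 24/5 = 24/5. Minimum is 24/5 at row 3 (s_3 leaves); pivot element 5.
Pivot on row 3; the obj-row RHS becomes 0 − (-1)·(24/5) = 24/5.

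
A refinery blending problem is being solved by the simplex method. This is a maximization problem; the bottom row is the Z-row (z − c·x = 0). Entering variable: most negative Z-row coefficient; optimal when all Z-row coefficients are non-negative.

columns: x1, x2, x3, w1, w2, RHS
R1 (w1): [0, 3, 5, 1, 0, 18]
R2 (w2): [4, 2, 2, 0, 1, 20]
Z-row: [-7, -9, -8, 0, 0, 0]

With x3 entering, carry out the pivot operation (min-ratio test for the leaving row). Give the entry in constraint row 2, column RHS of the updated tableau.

64/5

Ratio test on column x3 — row 1: 18/5 = 18/5; row 2: 20/2 = 10. Minimum is 18/5 at row 1 (w1 leaves); pivot element 5.
Divide row 1 by 5; eliminate column x3 from the other rows.
Row 2 update in column RHS: 20 − 2·(18/5) = 64/5.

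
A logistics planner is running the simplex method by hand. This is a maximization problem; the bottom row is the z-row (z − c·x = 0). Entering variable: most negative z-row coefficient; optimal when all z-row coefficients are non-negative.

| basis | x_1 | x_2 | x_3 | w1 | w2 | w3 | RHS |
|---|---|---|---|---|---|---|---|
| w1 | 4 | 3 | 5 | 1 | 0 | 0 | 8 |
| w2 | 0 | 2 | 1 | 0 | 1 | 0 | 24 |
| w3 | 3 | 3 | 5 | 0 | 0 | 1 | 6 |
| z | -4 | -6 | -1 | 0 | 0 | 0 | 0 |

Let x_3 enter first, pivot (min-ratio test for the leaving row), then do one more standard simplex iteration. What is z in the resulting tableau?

12

Ratio test on column x_3 — row 1: 8/5 = 8/5; row 2: 24/1 = 24; row 3: 6/5 = 6/5. Minimum is 6/5 at row 3 (w3 leaves); pivot element 5.
Pivot on row 3; the z-row RHS becomes 0 − (-1)·(6/5) = 6/5.
Next entering variable (most negative z-row entry -27/5): x_2.
Ratio test on column x_2 — row 1: entry 0 ≤ 0; row 2: (114/5)/(7/5) = 114/7; row 3: (6/5)/(3/5) = 2. Minimum is 2 at row 3 (x_3 leaves); pivot element 3/5.
After the second pivot the z-row RHS is 6/5 − (-27/5)·2 = 12.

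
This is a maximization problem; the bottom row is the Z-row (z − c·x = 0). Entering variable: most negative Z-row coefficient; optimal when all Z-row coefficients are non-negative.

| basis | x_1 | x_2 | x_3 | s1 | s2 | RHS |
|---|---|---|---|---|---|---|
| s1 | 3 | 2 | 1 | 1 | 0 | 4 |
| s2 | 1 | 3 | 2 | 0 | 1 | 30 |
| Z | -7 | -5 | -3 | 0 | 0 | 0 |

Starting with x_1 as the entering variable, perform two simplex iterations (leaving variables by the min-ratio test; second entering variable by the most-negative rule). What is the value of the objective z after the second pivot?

Ratio test on column x_1 — row 1: 4/3 = 4/3; row 2: 30/1 = 30. Minimum is 4/3 at row 1 (s1 leaves); pivot element 3.
Pivot on row 1; the Z-row RHS becomes 0 − (-7)·(4/3) = 28/3.
Next entering variable (most negative Z-row entry -2/3): x_3.
Ratio test on column x_3 — row 1: (4/3)/(1/3) = 4; row 2: (86/3)/(5/3) = 86/5. Minimum is 4 at row 1 (x_1 leaves); pivot element 1/3.
After the second pivot the Z-row RHS is 28/3 − (-2/3)·4 = 12.

12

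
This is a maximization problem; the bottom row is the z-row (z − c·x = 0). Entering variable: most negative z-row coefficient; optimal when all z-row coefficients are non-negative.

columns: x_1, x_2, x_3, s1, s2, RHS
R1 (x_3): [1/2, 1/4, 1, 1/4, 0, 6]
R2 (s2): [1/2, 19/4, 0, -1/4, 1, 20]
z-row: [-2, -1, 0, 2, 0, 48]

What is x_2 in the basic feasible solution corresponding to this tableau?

x_2 is not in the basis, so in the current basic feasible solution x_2 = 0.

0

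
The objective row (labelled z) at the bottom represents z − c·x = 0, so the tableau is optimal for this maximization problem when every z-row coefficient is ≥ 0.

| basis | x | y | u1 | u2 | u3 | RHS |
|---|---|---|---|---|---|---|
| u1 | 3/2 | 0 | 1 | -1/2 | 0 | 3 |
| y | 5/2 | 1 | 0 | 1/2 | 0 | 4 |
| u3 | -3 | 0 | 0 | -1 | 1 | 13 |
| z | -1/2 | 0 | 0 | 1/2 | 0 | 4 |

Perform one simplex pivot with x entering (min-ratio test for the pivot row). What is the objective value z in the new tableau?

24/5

Ratio test on column x — row 1: 3/(3/2) = 2; row 2: 4/(5/2) = 8/5; row 3: entry -3 ≤ 0. Minimum is 8/5 at row 2 (y leaves); pivot element 5/2.
Pivot on row 2; the z-row RHS becomes 4 − (-1/2)·(8/5) = 24/5.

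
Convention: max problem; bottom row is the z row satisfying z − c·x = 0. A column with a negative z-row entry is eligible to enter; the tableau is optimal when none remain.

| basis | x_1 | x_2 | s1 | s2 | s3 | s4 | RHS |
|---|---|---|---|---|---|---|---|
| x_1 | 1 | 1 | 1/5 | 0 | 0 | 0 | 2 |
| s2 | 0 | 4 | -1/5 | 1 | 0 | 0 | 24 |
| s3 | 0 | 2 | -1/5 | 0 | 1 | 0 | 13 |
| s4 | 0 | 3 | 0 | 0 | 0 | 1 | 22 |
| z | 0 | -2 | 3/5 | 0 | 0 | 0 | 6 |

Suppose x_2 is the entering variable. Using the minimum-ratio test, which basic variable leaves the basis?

Column x_2 entries and ratios — x_1: 2/1 = 2; s2: 24/4 = 6; s3: 13/2 = 13/2; s4: 22/3 = 22/3.
Smallest ratio is 2 in the row of x_1, so x_1 leaves.

x_1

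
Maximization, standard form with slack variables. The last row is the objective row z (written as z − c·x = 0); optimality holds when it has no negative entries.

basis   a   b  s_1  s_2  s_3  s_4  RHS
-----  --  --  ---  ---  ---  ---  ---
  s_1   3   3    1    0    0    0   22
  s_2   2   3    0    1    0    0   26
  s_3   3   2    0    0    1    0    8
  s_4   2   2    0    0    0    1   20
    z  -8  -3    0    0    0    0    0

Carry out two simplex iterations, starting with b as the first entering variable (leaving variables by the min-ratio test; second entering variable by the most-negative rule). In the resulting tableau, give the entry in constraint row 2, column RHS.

62/3

Ratio test on column b — row 1: 22/3 = 22/3; row 2: 26/3 = 26/3; row 3: 8/2 = 4; row 4: 20/2 = 10. Minimum is 4 at row 3 (s_3 leaves); pivot element 2.
Divide row 3 by 2; eliminate column b from the other rows.
Second iteration: most negative z-row entry is -7/2 in column a, so a enters.
Ratio test on column a — row 1: entry -3/2 ≤ 0; row 2: entry -5/2 ≤ 0; row 3: 4/(3/2) = 8/3; row 4: entry -1 ≤ 0. Minimum is 8/3 at row 3 (b leaves); pivot element 3/2.
Divide row 3 by 3/2; eliminate column a from the other rows.
After both pivots, the entry at constraint row 2, column RHS is 62/3.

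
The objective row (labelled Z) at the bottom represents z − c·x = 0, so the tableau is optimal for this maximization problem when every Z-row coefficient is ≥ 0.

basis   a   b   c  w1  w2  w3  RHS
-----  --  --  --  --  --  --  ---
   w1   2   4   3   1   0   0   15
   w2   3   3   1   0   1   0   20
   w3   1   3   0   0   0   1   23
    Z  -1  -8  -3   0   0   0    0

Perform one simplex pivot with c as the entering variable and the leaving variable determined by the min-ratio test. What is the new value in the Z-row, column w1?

Ratio test on column c — row 1: 15/3 = 5; row 2: 20/1 = 20; row 3: entry 0 ≤ 0. Minimum is 5 at row 1 (w1 leaves); pivot element 3.
Divide row 1 by 3; eliminate column c from the other rows.
Z-row update in column w1: 0 − (-3)·(1/3) = 1.

1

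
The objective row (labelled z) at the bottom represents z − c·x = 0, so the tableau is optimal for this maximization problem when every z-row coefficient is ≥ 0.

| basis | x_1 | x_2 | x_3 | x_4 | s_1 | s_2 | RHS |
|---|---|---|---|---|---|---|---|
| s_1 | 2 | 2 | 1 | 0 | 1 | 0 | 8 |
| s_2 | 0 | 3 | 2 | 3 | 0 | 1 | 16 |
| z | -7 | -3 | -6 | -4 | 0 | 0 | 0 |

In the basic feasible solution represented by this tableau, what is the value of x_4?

0

x_4 is not in the basis, so in the current basic feasible solution x_4 = 0.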